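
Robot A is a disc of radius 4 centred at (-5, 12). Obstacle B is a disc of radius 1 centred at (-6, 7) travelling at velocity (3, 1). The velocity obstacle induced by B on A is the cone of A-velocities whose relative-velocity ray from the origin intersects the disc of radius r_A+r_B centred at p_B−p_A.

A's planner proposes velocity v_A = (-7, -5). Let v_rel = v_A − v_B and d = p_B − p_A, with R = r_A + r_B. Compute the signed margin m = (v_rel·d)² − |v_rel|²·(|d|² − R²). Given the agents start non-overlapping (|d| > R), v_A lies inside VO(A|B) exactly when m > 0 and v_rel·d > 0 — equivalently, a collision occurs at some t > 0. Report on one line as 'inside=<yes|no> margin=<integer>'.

d = (-1, -5),  |d|² = 26;  R = 4+1 = 5,  c = 26−5² = 1
v_rel = (-10, -6),  |v_rel|² = 136;  v_rel·d = (-10)·(-1) + (-6)·(-5) = 40
136·t² − 80·t + 1 = 0  ⇒  m = 40² − 136·1 = 1464
m = 1464 > 0,  v_rel·d = 40 > 0  ⇒  inside

inside=yes margin=1464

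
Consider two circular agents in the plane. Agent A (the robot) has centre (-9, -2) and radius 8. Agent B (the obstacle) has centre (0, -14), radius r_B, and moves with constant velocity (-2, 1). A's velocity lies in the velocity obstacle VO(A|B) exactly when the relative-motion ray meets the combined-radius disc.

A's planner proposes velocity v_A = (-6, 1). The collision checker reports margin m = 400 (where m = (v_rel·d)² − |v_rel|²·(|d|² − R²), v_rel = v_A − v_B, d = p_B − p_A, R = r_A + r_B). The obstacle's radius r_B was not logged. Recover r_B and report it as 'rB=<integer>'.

m = 400
d = (9, -12);  v_rel = (-4, 0),  |v_rel|² = 16
v_rel×d = (-4)·(-12) − (0)·(9) = 48
since m = R²·16 − 48²:  R² = (2304 + 400) / 16 = 169
R = √169 = 13  ⇒  r_B = 13 − 8 = 5

rB=5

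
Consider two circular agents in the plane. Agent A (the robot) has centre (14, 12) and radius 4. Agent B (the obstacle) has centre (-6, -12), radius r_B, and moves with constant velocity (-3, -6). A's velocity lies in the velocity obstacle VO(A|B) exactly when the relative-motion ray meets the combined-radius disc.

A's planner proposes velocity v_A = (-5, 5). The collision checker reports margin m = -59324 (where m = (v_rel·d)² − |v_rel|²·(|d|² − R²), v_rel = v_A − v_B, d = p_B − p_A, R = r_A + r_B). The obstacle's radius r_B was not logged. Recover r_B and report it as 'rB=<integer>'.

m = -59324
d = (-20, -24);  v_rel = (-2, 11),  |v_rel|² = 125
v_rel×d = (-2)·(-24) − (11)·(-20) = 268
since m = R²·125 − 268²:  R² = (71824 + -59324) / 125 = 100
R = √100 = 10  ⇒  r_B = 10 − 4 = 6

rB=6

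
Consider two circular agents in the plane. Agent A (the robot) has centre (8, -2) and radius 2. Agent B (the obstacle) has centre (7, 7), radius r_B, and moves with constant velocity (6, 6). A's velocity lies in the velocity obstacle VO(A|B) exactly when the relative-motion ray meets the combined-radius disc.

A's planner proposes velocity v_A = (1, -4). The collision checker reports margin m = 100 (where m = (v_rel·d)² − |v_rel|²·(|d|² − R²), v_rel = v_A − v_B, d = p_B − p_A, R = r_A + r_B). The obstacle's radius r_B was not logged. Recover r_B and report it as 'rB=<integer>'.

m = 100
d = (-1, 9);  v_rel = (-5, -10),  |v_rel|² = 125
v_rel×d = (-5)·(9) − (-10)·(-1) = -55
since m = R²·125 − (-55)²:  R² = (3025 + 100) / 125 = 25
R = √25 = 5  ⇒  r_B = 5 − 2 = 3

rB=3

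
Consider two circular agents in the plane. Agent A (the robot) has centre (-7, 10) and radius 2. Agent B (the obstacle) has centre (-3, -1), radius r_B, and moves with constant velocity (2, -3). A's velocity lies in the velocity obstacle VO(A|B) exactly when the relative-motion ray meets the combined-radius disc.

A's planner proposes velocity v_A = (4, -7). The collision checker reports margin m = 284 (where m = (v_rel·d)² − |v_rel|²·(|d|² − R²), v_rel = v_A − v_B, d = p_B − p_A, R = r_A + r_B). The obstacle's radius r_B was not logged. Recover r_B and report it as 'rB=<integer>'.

m = 284
d = (4, -11);  v_rel = (2, -4),  |v_rel|² = 20
v_rel×d = (2)·(-11) − (-4)·(4) = -6
since m = R²·20 − (-6)²:  R² = (36 + 284) / 20 = 16
R = √16 = 4  ⇒  r_B = 4 − 2 = 2

rB=2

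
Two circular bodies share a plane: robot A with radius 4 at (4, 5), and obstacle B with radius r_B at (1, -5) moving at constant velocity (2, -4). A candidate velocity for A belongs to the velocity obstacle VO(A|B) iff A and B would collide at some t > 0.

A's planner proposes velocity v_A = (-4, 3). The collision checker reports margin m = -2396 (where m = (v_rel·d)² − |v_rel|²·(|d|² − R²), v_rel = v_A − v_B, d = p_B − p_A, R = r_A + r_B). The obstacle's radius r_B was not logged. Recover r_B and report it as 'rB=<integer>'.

m = -2396
d = (-3, -10);  v_rel = (-6, 7),  |v_rel|² = 85
v_rel×d = (-6)·(-10) − (7)·(-3) = 81
since m = R²·85 − 81²:  R² = (6561 + -2396) / 85 = 49
R = √49 = 7  ⇒  r_B = 7 − 4 = 3

rB=3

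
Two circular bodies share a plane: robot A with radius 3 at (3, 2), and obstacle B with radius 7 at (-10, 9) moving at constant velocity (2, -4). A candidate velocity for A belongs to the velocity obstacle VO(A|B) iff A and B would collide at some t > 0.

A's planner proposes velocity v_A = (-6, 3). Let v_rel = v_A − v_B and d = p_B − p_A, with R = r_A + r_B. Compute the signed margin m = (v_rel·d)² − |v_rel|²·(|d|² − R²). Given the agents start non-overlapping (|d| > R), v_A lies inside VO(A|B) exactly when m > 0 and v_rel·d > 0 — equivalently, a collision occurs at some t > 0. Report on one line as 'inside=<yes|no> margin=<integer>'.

d = (-13, 7),  |d|² = 218;  R = 3+7 = 10,  c = 218−10² = 118
v_rel = (-8, 7),  |v_rel|² = 113;  v_rel·d = (-8)·(-13) + (7)·(7) = 153
113·t² − 306·t + 118 = 0  ⇒  m = 153² − 113·118 = 10075
m = 10075 > 0,  v_rel·d = 153 > 0  ⇒  inside

inside=yes margin=10075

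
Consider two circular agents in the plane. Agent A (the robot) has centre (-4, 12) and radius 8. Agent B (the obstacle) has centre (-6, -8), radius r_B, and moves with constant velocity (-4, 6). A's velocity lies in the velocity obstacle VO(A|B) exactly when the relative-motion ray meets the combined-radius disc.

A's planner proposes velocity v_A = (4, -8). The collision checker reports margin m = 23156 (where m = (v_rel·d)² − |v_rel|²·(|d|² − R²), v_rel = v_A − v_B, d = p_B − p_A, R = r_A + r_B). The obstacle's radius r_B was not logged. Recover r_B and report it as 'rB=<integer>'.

m = 23156
d = (-2, -20);  v_rel = (8, -14),  |v_rel|² = 260
v_rel×d = (8)·(-20) − (-14)·(-2) = -188
since m = R²·260 − (-188)²:  R² = (35344 + 23156) / 260 = 225
R = √225 = 15  ⇒  r_B = 15 − 8 = 7

rB=7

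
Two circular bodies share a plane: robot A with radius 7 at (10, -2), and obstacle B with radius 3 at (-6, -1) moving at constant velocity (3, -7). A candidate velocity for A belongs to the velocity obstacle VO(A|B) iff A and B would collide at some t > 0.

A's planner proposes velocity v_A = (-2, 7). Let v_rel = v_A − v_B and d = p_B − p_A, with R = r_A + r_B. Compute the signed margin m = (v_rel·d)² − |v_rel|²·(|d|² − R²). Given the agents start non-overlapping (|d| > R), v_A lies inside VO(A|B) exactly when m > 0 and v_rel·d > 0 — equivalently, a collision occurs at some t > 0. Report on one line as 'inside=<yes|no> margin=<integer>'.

d = (-16, 1),  |d|² = 257;  R = 7+3 = 10,  c = 257−10² = 157
v_rel = (-5, 14),  |v_rel|² = 221;  v_rel·d = (-5)·(-16) + (14)·(1) = 94
221·t² − 188·t + 157 = 0  ⇒  m = 94² − 221·157 = -25861
m = -25861 < 0,  v_rel·d = 94 > 0  ⇒  outside

inside=no margin=-25861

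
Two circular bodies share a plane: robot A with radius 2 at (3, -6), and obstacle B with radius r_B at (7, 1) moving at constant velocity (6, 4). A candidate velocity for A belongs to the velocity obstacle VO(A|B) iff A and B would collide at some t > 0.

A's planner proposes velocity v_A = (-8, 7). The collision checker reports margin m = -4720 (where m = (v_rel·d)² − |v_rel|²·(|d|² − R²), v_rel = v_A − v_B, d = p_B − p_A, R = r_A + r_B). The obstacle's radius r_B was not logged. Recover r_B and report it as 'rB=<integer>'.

m = -4720
d = (4, 7);  v_rel = (-14, 3),  |v_rel|² = 205
v_rel×d = (-14)·(7) − (3)·(4) = -110
since m = R²·205 − (-110)²:  R² = (12100 + -4720) / 205 = 36
R = √36 = 6  ⇒  r_B = 6 − 2 = 4

rB=4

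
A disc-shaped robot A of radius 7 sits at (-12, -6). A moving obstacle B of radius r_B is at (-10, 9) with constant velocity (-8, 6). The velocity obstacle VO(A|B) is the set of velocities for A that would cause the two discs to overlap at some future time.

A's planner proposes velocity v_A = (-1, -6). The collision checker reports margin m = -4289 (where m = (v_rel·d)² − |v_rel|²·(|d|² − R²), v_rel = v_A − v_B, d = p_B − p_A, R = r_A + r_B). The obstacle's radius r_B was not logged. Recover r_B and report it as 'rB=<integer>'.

m = -4289
d = (2, 15);  v_rel = (7, -12),  |v_rel|² = 193
v_rel×d = (7)·(15) − (-12)·(2) = 129
since m = R²·193 − 129²:  R² = (16641 + -4289) / 193 = 64
R = √64 = 8  ⇒  r_B = 8 − 7 = 1

rB=1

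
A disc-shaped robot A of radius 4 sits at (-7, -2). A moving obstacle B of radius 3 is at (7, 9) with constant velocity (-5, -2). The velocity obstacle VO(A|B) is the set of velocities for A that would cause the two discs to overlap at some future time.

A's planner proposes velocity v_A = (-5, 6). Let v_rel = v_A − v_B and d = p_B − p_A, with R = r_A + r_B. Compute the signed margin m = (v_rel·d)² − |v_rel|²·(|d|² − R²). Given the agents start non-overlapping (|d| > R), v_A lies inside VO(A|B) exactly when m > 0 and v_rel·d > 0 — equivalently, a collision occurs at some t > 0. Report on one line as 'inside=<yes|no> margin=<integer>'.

d = (14, 11),  |d|² = 317;  R = 4+3 = 7,  c = 317−7² = 268
v_rel = (0, 8),  |v_rel|² = 64;  v_rel·d = (0)·(14) + (8)·(11) = 88
64·t² − 176·t + 268 = 0  ⇒  m = 88² − 64·268 = -9408
m = -9408 < 0,  v_rel·d = 88 > 0  ⇒  outside

inside=no margin=-9408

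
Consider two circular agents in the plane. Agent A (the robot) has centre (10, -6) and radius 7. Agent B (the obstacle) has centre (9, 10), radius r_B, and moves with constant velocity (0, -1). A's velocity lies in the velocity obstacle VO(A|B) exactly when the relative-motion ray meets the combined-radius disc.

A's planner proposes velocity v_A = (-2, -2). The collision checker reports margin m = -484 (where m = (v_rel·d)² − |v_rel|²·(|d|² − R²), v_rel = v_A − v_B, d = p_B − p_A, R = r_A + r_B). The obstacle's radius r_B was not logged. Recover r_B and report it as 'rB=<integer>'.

m = -484
d = (-1, 16);  v_rel = (-2, -1),  |v_rel|² = 5
v_rel×d = (-2)·(16) − (-1)·(-1) = -33
since m = R²·5 − (-33)²:  R² = (1089 + -484) / 5 = 121
R = √121 = 11  ⇒  r_B = 11 − 7 = 4

rB=4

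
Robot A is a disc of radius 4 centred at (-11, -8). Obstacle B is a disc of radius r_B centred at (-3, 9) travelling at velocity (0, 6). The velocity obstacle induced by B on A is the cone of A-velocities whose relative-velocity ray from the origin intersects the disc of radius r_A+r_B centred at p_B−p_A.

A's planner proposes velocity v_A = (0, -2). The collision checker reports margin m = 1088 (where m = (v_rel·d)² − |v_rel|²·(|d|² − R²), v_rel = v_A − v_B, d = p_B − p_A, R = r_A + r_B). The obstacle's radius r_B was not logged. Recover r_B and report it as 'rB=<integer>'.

m = 1088
d = (8, 17);  v_rel = (0, -8),  |v_rel|² = 64
v_rel×d = (0)·(17) − (-8)·(8) = 64
since m = R²·64 − 64²:  R² = (4096 + 1088) / 64 = 81
R = √81 = 9  ⇒  r_B = 9 − 4 = 5

rB=5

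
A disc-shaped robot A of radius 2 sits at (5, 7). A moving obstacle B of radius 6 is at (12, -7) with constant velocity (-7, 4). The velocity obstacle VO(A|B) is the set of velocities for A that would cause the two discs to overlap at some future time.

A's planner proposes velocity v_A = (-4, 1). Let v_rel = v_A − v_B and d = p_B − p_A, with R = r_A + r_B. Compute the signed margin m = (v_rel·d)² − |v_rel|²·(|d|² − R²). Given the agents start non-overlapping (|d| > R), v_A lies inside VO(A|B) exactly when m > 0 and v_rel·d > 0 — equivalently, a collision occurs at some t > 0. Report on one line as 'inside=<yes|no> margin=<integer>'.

d = (7, -14),  |d|² = 245;  R = 2+6 = 8,  c = 245−8² = 181
v_rel = (3, -3),  |v_rel|² = 18;  v_rel·d = (3)·(7) + (-3)·(-14) = 63
18·t² − 126·t + 181 = 0  ⇒  m = 63² − 18·181 = 711
m = 711 > 0,  v_rel·d = 63 > 0  ⇒  inside

inside=yes margin=711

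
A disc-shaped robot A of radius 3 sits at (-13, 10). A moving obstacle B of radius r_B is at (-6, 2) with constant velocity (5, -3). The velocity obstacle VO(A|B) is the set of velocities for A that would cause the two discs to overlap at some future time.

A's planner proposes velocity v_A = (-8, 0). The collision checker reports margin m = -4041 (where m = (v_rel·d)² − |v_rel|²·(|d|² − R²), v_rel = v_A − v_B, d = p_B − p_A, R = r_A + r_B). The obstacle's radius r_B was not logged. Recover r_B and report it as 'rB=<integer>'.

m = -4041
d = (7, -8);  v_rel = (-13, 3),  |v_rel|² = 178
v_rel×d = (-13)·(-8) − (3)·(7) = 83
since m = R²·178 − 83²:  R² = (6889 + -4041) / 178 = 16
R = √16 = 4  ⇒  r_B = 4 − 3 = 1

rB=1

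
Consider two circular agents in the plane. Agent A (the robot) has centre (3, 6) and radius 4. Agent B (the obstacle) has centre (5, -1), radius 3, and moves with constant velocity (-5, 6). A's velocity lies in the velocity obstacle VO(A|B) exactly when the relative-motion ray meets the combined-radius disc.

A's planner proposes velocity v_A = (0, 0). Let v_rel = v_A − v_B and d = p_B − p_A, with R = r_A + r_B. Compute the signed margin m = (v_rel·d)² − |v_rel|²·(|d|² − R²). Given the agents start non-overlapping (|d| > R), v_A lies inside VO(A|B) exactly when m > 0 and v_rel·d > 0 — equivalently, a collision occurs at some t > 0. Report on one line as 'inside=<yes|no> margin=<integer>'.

d = (2, -7),  |d|² = 53;  R = 4+3 = 7,  c = 53−7² = 4
v_rel = (5, -6),  |v_rel|² = 61;  v_rel·d = (5)·(2) + (-6)·(-7) = 52
61·t² − 104·t + 4 = 0  ⇒  m = 52² − 61·4 = 2460
m = 2460 > 0,  v_rel·d = 52 > 0  ⇒  inside

inside=yes margin=2460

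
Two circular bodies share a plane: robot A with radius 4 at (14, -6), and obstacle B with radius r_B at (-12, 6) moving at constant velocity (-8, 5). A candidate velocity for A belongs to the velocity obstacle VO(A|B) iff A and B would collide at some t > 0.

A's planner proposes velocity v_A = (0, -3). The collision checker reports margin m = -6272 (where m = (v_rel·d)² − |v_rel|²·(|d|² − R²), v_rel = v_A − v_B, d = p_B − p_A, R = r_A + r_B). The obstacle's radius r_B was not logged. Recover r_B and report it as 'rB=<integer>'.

m = -6272
d = (-26, 12);  v_rel = (8, -8),  |v_rel|² = 128
v_rel×d = (8)·(12) − (-8)·(-26) = -112
since m = R²·128 − (-112)²:  R² = (12544 + -6272) / 128 = 49
R = √49 = 7  ⇒  r_B = 7 − 4 = 3

rB=3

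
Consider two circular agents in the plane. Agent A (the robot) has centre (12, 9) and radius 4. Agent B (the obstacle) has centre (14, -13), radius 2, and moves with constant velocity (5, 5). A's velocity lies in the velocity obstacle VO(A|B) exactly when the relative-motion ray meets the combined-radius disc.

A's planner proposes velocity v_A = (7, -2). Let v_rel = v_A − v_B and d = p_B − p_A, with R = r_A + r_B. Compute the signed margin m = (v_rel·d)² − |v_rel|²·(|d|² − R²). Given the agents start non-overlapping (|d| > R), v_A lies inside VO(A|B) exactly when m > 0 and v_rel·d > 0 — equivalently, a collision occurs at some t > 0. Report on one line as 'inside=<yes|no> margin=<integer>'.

d = (2, -22),  |d|² = 488;  R = 4+2 = 6,  c = 488−6² = 452
v_rel = (2, -7),  |v_rel|² = 53;  v_rel·d = (2)·(2) + (-7)·(-22) = 158
53·t² − 316·t + 452 = 0  ⇒  m = 158² − 53·452 = 1008
m = 1008 > 0,  v_rel·d = 158 > 0  ⇒  inside

inside=yes margin=1008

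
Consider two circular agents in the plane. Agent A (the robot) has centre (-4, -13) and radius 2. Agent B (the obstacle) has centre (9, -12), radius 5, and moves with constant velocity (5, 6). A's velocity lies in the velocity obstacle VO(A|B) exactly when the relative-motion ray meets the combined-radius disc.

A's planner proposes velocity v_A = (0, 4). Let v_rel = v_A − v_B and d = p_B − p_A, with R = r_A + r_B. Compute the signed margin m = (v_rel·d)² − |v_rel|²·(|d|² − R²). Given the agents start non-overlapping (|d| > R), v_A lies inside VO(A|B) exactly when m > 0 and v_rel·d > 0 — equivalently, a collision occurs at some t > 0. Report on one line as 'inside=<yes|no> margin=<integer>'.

d = (13, 1),  |d|² = 170;  R = 2+5 = 7,  c = 170−7² = 121
v_rel = (-5, -2),  |v_rel|² = 29;  v_rel·d = (-5)·(13) + (-2)·(1) = -67
29·t² + 134·t + 121 = 0  ⇒  m = (-67)² − 29·121 = 980
m = 980 > 0,  v_rel·d = -67 < 0  ⇒  outside

inside=no margin=980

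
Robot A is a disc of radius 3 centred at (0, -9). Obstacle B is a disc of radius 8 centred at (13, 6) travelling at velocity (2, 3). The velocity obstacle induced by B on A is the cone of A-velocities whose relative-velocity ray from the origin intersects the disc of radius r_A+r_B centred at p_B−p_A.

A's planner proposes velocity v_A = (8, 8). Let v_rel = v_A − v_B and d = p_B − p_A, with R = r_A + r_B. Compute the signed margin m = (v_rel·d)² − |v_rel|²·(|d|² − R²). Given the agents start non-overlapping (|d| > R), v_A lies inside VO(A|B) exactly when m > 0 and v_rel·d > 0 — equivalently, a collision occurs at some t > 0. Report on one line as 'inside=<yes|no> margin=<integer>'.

d = (13, 15),  |d|² = 394;  R = 3+8 = 11,  c = 394−11² = 273
v_rel = (6, 5),  |v_rel|² = 61;  v_rel·d = (6)·(13) + (5)·(15) = 153
61·t² − 306·t + 273 = 0  ⇒  m = 153² − 61·273 = 6756
m = 6756 > 0,  v_rel·d = 153 > 0  ⇒  inside

inside=yes margin=6756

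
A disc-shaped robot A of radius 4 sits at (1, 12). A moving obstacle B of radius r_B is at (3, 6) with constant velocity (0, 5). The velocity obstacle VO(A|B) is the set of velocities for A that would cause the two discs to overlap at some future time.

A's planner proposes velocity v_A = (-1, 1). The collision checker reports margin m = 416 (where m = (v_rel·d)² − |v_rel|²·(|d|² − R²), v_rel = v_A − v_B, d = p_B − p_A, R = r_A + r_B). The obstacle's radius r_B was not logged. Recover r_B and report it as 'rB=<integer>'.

m = 416
d = (2, -6);  v_rel = (-1, -4),  |v_rel|² = 17
v_rel×d = (-1)·(-6) − (-4)·(2) = 14
since m = R²·17 − 14²:  R² = (196 + 416) / 17 = 36
R = √36 = 6  ⇒  r_B = 6 − 4 = 2

rB=2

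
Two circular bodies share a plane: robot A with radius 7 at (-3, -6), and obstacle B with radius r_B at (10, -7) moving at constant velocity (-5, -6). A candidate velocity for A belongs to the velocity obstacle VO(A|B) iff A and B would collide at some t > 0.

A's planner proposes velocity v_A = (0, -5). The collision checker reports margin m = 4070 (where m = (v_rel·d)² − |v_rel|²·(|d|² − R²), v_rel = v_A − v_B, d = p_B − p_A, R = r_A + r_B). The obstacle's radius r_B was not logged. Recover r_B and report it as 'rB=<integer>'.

m = 4070
d = (13, -1);  v_rel = (5, 1),  |v_rel|² = 26
v_rel×d = (5)·(-1) − (1)·(13) = -18
since m = R²·26 − (-18)²:  R² = (324 + 4070) / 26 = 169
R = √169 = 13  ⇒  r_B = 13 − 7 = 6

rB=6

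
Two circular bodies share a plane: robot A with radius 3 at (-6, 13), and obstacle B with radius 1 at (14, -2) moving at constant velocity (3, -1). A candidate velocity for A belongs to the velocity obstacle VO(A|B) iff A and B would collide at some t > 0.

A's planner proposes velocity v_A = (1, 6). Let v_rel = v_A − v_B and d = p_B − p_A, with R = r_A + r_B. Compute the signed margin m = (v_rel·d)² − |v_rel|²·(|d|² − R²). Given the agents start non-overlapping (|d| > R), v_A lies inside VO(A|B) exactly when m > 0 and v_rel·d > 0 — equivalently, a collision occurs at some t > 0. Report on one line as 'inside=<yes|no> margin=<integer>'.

d = (20, -15),  |d|² = 625;  R = 3+1 = 4,  c = 625−4² = 609
v_rel = (-2, 7),  |v_rel|² = 53;  v_rel·d = (-2)·(20) + (7)·(-15) = -145
53·t² + 290·t + 609 = 0  ⇒  m = (-145)² − 53·609 = -11252
m = -11252 < 0,  v_rel·d = -145 < 0  ⇒  outside

inside=no margin=-11252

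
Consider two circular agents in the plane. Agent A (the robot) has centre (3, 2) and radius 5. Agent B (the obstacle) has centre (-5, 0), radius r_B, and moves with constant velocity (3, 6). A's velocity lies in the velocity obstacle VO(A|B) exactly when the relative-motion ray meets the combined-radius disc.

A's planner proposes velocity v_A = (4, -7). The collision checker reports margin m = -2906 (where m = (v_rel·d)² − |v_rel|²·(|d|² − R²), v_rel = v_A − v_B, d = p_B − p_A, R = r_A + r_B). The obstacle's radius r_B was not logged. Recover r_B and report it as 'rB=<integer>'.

m = -2906
d = (-8, -2);  v_rel = (1, -13),  |v_rel|² = 170
v_rel×d = (1)·(-2) − (-13)·(-8) = -106
since m = R²·170 − (-106)²:  R² = (11236 + -2906) / 170 = 49
R = √49 = 7  ⇒  r_B = 7 − 5 = 2

rB=2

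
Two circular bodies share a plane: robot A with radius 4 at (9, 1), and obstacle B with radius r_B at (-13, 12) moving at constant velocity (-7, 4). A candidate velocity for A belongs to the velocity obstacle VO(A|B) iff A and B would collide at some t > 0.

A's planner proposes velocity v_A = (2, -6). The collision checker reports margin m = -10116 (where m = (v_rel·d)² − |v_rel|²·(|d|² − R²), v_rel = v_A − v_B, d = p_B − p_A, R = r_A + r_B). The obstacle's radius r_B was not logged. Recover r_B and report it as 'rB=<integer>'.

m = -10116
d = (-22, 11);  v_rel = (9, -10),  |v_rel|² = 181
v_rel×d = (9)·(11) − (-10)·(-22) = -121
since m = R²·181 − (-121)²:  R² = (14641 + -10116) / 181 = 25
R = √25 = 5  ⇒  r_B = 5 − 4 = 1

rB=1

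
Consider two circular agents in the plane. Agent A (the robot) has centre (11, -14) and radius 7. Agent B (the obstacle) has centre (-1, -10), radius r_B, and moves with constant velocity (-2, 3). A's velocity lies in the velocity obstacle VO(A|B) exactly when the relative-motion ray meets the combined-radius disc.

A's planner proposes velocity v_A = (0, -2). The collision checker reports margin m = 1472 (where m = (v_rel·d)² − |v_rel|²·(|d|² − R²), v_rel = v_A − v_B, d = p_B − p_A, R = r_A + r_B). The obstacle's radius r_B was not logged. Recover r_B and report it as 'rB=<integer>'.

m = 1472
d = (-12, 4);  v_rel = (2, -5),  |v_rel|² = 29
v_rel×d = (2)·(4) − (-5)·(-12) = -52
since m = R²·29 − (-52)²:  R² = (2704 + 1472) / 29 = 144
R = √144 = 12  ⇒  r_B = 12 − 7 = 5

rB=5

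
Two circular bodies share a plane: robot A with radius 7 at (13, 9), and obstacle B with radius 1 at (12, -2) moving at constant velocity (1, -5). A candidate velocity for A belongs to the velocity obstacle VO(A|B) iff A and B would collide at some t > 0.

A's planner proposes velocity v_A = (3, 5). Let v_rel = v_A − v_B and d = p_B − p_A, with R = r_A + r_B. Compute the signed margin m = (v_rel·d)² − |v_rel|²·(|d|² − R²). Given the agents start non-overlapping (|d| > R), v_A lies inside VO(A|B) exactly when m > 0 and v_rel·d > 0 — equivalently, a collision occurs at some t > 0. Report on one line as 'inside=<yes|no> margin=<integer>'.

d = (-1, -11),  |d|² = 122;  R = 7+1 = 8,  c = 122−8² = 58
v_rel = (2, 10),  |v_rel|² = 104;  v_rel·d = (2)·(-1) + (10)·(-11) = -112
104·t² + 224·t + 58 = 0  ⇒  m = (-112)² − 104·58 = 6512
m = 6512 > 0,  v_rel·d = -112 < 0  ⇒  outside

inside=no margin=6512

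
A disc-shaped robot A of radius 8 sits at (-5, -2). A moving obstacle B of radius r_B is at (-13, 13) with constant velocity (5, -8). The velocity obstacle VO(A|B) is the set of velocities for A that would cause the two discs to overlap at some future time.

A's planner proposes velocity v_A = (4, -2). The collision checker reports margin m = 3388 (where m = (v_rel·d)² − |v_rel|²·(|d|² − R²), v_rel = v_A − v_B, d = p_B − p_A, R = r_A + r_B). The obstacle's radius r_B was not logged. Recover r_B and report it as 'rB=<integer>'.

m = 3388
d = (-8, 15);  v_rel = (-1, 6),  |v_rel|² = 37
v_rel×d = (-1)·(15) − (6)·(-8) = 33
since m = R²·37 − 33²:  R² = (1089 + 3388) / 37 = 121
R = √121 = 11  ⇒  r_B = 11 − 8 = 3

rB=3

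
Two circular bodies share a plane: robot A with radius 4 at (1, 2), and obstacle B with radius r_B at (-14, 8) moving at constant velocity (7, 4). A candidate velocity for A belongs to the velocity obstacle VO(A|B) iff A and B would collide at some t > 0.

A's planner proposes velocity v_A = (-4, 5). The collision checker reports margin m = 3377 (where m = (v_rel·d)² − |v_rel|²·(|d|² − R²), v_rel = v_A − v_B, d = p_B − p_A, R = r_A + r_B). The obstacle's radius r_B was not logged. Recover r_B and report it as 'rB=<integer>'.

m = 3377
d = (-15, 6);  v_rel = (-11, 1),  |v_rel|² = 122
v_rel×d = (-11)·(6) − (1)·(-15) = -51
since m = R²·122 − (-51)²:  R² = (2601 + 3377) / 122 = 49
R = √49 = 7  ⇒  r_B = 7 − 4 = 3

rB=3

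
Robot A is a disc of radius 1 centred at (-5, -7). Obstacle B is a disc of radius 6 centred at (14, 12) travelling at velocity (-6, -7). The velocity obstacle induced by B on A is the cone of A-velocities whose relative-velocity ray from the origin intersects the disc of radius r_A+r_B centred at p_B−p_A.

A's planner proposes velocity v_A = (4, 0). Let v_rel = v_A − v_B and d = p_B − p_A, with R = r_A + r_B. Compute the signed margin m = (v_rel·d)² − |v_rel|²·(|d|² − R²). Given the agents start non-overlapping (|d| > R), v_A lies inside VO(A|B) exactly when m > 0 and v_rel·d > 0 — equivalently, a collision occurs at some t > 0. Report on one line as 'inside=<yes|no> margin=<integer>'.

d = (19, 19),  |d|² = 722;  R = 1+6 = 7,  c = 722−7² = 673
v_rel = (10, 7),  |v_rel|² = 149;  v_rel·d = (10)·(19) + (7)·(19) = 323
149·t² − 646·t + 673 = 0  ⇒  m = 323² − 149·673 = 4052
m = 4052 > 0,  v_rel·d = 323 > 0  ⇒  inside

inside=yes margin=4052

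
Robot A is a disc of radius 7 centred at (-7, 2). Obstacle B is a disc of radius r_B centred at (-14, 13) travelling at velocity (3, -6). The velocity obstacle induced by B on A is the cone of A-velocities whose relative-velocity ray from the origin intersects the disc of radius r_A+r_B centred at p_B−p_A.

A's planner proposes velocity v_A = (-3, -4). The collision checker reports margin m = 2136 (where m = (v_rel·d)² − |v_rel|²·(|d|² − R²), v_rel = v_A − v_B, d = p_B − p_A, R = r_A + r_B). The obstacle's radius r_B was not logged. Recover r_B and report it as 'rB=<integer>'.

m = 2136
d = (-7, 11);  v_rel = (-6, 2),  |v_rel|² = 40
v_rel×d = (-6)·(11) − (2)·(-7) = -52
since m = R²·40 − (-52)²:  R² = (2704 + 2136) / 40 = 121
R = √121 = 11  ⇒  r_B = 11 − 7 = 4

rB=4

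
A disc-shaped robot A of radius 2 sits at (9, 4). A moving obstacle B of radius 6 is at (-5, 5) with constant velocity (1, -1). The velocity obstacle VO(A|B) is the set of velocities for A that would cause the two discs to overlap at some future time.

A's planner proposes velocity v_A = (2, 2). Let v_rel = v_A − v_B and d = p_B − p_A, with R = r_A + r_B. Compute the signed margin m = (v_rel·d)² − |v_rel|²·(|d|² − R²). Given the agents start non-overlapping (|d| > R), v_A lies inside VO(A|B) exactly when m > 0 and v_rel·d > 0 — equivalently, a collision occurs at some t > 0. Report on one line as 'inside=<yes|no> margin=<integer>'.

d = (-14, 1),  |d|² = 197;  R = 2+6 = 8,  c = 197−8² = 133
v_rel = (1, 3),  |v_rel|² = 10;  v_rel·d = (1)·(-14) + (3)·(1) = -11
10·t² + 22·t + 133 = 0  ⇒  m = (-11)² − 10·133 = -1209
m = -1209 < 0,  v_rel·d = -11 < 0  ⇒  outside

inside=no margin=-1209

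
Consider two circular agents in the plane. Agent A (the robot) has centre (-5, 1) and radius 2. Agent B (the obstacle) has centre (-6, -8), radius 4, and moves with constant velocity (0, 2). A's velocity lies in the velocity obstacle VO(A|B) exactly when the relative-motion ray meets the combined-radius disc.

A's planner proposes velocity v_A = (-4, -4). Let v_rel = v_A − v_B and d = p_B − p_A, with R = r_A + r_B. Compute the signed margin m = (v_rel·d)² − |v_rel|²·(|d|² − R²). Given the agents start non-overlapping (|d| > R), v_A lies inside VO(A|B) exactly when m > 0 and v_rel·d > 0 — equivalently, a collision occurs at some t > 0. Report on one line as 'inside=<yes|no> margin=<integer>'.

d = (-1, -9),  |d|² = 82;  R = 2+4 = 6,  c = 82−6² = 46
v_rel = (-4, -6),  |v_rel|² = 52;  v_rel·d = (-4)·(-1) + (-6)·(-9) = 58
52·t² − 116·t + 46 = 0  ⇒  m = 58² − 52·46 = 972
m = 972 > 0,  v_rel·d = 58 > 0  ⇒  inside

inside=yes margin=972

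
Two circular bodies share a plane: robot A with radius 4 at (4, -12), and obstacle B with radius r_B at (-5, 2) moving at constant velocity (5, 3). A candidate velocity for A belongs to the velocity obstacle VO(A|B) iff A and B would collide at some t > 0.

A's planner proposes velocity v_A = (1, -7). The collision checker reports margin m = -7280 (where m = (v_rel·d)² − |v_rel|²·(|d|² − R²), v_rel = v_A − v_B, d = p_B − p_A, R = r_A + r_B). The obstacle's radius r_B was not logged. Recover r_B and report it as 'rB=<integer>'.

m = -7280
d = (-9, 14);  v_rel = (-4, -10),  |v_rel|² = 116
v_rel×d = (-4)·(14) − (-10)·(-9) = -146
since m = R²·116 − (-146)²:  R² = (21316 + -7280) / 116 = 121
R = √121 = 11  ⇒  r_B = 11 − 4 = 7

rB=7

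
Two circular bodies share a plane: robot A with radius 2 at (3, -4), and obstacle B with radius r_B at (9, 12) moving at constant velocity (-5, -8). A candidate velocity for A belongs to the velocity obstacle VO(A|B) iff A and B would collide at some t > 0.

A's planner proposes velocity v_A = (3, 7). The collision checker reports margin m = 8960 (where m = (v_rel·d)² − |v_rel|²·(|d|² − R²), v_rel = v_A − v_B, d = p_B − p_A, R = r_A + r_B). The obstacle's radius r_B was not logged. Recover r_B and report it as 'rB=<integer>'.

m = 8960
d = (6, 16);  v_rel = (8, 15),  |v_rel|² = 289
v_rel×d = (8)·(16) − (15)·(6) = 38
since m = R²·289 − 38²:  R² = (1444 + 8960) / 289 = 36
R = √36 = 6  ⇒  r_B = 6 − 2 = 4

rB=4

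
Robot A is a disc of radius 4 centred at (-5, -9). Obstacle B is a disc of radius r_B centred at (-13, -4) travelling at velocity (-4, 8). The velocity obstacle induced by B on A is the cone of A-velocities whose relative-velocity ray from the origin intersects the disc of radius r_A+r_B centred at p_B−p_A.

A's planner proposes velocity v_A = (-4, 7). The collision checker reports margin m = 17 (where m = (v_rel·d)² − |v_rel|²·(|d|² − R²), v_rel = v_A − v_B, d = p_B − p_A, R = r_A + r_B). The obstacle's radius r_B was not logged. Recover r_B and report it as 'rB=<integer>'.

m = 17
d = (-8, 5);  v_rel = (0, -1),  |v_rel|² = 1
v_rel×d = (0)·(5) − (-1)·(-8) = -8
since m = R²·1 − (-8)²:  R² = (64 + 17) / 1 = 81
R = √81 = 9  ⇒  r_B = 9 − 4 = 5

rB=5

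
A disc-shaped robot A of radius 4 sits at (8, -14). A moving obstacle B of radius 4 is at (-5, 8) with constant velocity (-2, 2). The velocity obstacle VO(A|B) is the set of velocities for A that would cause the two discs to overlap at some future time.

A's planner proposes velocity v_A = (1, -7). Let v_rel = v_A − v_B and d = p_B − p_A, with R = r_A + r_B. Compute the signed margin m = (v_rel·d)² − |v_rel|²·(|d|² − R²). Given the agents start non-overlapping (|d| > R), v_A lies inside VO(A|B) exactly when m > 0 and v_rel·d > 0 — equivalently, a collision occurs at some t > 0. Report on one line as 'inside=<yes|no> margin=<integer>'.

d = (-13, 22),  |d|² = 653;  R = 4+4 = 8,  c = 653−8² = 589
v_rel = (3, -9),  |v_rel|² = 90;  v_rel·d = (3)·(-13) + (-9)·(22) = -237
90·t² + 474·t + 589 = 0  ⇒  m = (-237)² − 90·589 = 3159
m = 3159 > 0,  v_rel·d = -237 < 0  ⇒  outside

inside=no margin=3159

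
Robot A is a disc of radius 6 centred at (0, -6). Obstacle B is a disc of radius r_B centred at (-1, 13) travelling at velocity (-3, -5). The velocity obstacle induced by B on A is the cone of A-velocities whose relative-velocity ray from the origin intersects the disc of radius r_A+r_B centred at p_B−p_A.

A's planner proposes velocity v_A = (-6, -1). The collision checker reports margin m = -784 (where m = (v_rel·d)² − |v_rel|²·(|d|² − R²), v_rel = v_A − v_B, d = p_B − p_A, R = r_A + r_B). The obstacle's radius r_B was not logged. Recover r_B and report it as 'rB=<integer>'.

m = -784
d = (-1, 19);  v_rel = (-3, 4),  |v_rel|² = 25
v_rel×d = (-3)·(19) − (4)·(-1) = -53
since m = R²·25 − (-53)²:  R² = (2809 + -784) / 25 = 81
R = √81 = 9  ⇒  r_B = 9 − 6 = 3

rB=3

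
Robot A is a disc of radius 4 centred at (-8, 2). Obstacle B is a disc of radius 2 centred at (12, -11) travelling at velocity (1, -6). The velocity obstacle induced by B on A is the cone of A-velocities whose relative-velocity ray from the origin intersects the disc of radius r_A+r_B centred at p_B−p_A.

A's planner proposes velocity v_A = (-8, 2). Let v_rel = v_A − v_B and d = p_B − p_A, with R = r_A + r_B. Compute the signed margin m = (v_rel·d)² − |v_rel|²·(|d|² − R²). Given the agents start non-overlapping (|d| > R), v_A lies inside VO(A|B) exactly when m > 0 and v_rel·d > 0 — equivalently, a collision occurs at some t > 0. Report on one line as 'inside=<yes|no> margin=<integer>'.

d = (20, -13),  |d|² = 569;  R = 4+2 = 6,  c = 569−6² = 533
v_rel = (-9, 8),  |v_rel|² = 145;  v_rel·d = (-9)·(20) + (8)·(-13) = -284
145·t² + 568·t + 533 = 0  ⇒  m = (-284)² − 145·533 = 3371
m = 3371 > 0,  v_rel·d = -284 < 0  ⇒  outside

inside=no margin=3371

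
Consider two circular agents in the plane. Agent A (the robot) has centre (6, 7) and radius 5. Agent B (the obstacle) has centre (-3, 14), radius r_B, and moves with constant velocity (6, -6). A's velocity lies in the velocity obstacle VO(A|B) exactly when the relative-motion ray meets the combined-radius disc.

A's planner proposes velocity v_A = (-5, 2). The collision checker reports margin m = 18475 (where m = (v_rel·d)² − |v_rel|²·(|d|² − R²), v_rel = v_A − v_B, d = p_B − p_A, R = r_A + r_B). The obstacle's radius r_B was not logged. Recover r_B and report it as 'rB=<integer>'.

m = 18475
d = (-9, 7);  v_rel = (-11, 8),  |v_rel|² = 185
v_rel×d = (-11)·(7) − (8)·(-9) = -5
since m = R²·185 − (-5)²:  R² = (25 + 18475) / 185 = 100
R = √100 = 10  ⇒  r_B = 10 − 5 = 5

rB=5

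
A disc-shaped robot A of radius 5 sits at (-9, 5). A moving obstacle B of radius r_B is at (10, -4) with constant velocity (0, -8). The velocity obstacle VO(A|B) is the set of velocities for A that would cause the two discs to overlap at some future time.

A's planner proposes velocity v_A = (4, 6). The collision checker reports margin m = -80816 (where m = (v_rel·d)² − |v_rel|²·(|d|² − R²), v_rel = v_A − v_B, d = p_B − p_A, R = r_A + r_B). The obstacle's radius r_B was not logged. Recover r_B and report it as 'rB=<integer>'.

m = -80816
d = (19, -9);  v_rel = (4, 14),  |v_rel|² = 212
v_rel×d = (4)·(-9) − (14)·(19) = -302
since m = R²·212 − (-302)²:  R² = (91204 + -80816) / 212 = 49
R = √49 = 7  ⇒  r_B = 7 − 5 = 2

rB=2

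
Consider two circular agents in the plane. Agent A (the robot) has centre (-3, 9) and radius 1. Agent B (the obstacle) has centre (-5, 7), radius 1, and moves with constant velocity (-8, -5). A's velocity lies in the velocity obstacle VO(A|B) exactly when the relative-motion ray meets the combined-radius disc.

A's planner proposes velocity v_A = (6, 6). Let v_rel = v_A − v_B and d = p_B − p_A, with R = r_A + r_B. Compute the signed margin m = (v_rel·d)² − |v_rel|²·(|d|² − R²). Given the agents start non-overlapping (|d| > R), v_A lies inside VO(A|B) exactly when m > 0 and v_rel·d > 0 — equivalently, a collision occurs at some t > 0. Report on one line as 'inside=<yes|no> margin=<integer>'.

d = (-2, -2),  |d|² = 8;  R = 1+1 = 2,  c = 8−2² = 4
v_rel = (14, 11),  |v_rel|² = 317;  v_rel·d = (14)·(-2) + (11)·(-2) = -50
317·t² + 100·t + 4 = 0  ⇒  m = (-50)² − 317·4 = 1232
m = 1232 > 0,  v_rel·d = -50 < 0  ⇒  outside

inside=no margin=1232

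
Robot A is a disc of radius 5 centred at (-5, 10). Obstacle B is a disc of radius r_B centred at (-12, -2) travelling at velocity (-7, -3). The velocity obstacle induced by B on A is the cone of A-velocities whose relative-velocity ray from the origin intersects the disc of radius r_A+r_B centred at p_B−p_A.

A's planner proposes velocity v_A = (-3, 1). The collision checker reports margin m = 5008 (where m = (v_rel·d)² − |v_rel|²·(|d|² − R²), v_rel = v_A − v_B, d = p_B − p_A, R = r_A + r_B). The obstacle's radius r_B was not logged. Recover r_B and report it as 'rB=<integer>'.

m = 5008
d = (-7, -12);  v_rel = (4, 4),  |v_rel|² = 32
v_rel×d = (4)·(-12) − (4)·(-7) = -20
since m = R²·32 − (-20)²:  R² = (400 + 5008) / 32 = 169
R = √169 = 13  ⇒  r_B = 13 − 5 = 8

rB=8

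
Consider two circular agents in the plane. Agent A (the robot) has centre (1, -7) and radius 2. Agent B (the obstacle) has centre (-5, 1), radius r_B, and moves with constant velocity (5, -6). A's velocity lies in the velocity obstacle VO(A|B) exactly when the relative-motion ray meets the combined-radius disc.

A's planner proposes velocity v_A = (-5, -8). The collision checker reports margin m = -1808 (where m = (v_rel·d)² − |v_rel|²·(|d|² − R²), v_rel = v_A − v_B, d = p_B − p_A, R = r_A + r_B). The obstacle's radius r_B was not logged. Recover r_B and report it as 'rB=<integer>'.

m = -1808
d = (-6, 8);  v_rel = (-10, -2),  |v_rel|² = 104
v_rel×d = (-10)·(8) − (-2)·(-6) = -92
since m = R²·104 − (-92)²:  R² = (8464 + -1808) / 104 = 64
R = √64 = 8  ⇒  r_B = 8 − 2 = 6

rB=6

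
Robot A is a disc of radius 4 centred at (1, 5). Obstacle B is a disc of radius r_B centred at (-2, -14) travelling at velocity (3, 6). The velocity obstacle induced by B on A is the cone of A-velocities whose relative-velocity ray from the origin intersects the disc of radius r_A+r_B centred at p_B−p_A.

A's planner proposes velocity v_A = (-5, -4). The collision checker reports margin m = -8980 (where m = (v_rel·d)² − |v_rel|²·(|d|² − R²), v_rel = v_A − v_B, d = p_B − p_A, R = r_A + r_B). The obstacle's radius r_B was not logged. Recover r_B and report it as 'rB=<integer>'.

m = -8980
d = (-3, -19);  v_rel = (-8, -10),  |v_rel|² = 164
v_rel×d = (-8)·(-19) − (-10)·(-3) = 122
since m = R²·164 − 122²:  R² = (14884 + -8980) / 164 = 36
R = √36 = 6  ⇒  r_B = 6 − 4 = 2

rB=2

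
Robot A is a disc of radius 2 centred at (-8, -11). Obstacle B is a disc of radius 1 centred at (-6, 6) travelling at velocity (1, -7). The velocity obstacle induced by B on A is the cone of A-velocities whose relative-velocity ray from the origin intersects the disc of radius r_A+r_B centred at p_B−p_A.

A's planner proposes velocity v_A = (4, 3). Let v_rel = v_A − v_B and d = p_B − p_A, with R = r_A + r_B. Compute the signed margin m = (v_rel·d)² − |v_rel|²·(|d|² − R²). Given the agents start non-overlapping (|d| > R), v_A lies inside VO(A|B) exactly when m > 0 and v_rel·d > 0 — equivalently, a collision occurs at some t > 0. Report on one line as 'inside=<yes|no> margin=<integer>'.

d = (2, 17),  |d|² = 293;  R = 2+1 = 3,  c = 293−3² = 284
v_rel = (3, 10),  |v_rel|² = 109;  v_rel·d = (3)·(2) + (10)·(17) = 176
109·t² − 352·t + 284 = 0  ⇒  m = 176² − 109·284 = 20
m = 20 > 0,  v_rel·d = 176 > 0  ⇒  inside

inside=yes margin=20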